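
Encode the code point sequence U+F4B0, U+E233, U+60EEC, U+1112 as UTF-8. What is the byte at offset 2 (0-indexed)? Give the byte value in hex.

U+F4B0 → 3-byte form EF 92 B0 at offsets 0–2.
Offset 2 falls in char 1's range; it's byte 3 of EF 92 B0 = 0xB0.

0xB0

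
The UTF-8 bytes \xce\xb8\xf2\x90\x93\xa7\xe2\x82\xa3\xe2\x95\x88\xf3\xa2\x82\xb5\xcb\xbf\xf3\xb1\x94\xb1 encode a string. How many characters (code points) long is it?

Byte at offset 0: 0xCE = 11001110 → 2-byte char (#1). Advance 2.
Byte at offset 2: 0xF2 = 11110010 → 4-byte char (#2). Advance 4.
Byte at offset 6: 0xE2 = 11100010 → 3-byte char (#3). Advance 3.
Byte at offset 9: 0xE2 = 11100010 → 3-byte char (#4). Advance 3.
Byte at offset 12: 0xF3 = 11110011 → 4-byte char (#5). Advance 4.
Byte at offset 16: 0xCB = 11001011 → 2-byte char (#6). Advance 2.
Byte at offset 18: 0xF3 = 11110011 → 4-byte char (#7). Advance 4.
Reached end at offset 22 after 7 code points.

7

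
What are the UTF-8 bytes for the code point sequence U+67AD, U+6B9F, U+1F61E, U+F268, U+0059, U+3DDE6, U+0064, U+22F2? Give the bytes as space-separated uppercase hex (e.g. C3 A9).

U+67AD: 3-byte form → E6 9E AD.
U+6B9F: 3-byte form → E6 AE 9F.
U+1F61E: 4-byte form → F0 9F 98 9E.
U+F268: 3-byte form → EF 89 A8.
U+0059: 1-byte form → 59.
U+3DDE6: 4-byte form → F0 BD B7 A6.
U+0064: 1-byte form → 64.
U+22F2: 3-byte form → E2 8B B2.
Concatenated (22 bytes): E6 9E AD E6 AE 9F F0 9F 98 9E EF 89 A8 59 F0 BD B7 A6 64 E2 8B B2.

E6 9E AD E6 AE 9F F0 9F 98 9E EF 89 A8 59 F0 BD B7 A6 64 E2 8B B2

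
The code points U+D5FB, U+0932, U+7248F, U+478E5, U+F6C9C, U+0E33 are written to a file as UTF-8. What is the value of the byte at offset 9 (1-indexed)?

1-indexed offset 9 is 0-indexed offset 8.
U+D5FB → 3-byte form ED 97 BB at offsets 0–2.
U+0932 → 3-byte form E0 A4 B2 at offsets 3–5.
U+7248F → 4-byte form F1 B2 92 8F at offsets 6–9.
Offset 8 falls in char 3's range; it's byte 3 of F1 B2 92 8F = 0x92.

0x92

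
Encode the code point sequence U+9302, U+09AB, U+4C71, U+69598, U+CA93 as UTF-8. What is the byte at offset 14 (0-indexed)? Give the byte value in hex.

0xAA

U+9302 → 3-byte form E9 8C 82 at offsets 0–2.
U+09AB → 3-byte form E0 A6 AB at offsets 3–5.
U+4C71 → 3-byte form E4 B1 B1 at offsets 6–8.
U+69598 → 4-byte form F1 A9 96 98 at offsets 9–12.
U+CA93 → 3-byte form EC AA 93 at offsets 13–15.
Offset 14 falls in char 5's range; it's byte 2 of EC AA 93 = 0xAA.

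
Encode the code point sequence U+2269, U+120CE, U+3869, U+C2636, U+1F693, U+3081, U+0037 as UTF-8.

E2 89 A9 F0 92 83 8E E3 A1 A9 F3 82 98 B6 F0 9F 9A 93 E3 82 81 37

U+2269: 3-byte form → E2 89 A9.
U+120CE: 4-byte form → F0 92 83 8E.
U+3869: 3-byte form → E3 A1 A9.
U+C2636: 4-byte form → F3 82 98 B6.
U+1F693: 4-byte form → F0 9F 9A 93.
U+3081: 3-byte form → E3 82 81.
U+0037: 1-byte form → 37.
Concatenated (22 bytes): E2 89 A9 F0 92 83 8E E3 A1 A9 F3 82 98 B6 F0 9F 9A 93 E3 82 81 37.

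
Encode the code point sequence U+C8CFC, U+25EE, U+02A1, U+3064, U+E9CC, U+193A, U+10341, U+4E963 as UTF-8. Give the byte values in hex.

F3 88 B3 BC E2 97 AE CA A1 E3 81 A4 EE A7 8C E1 A4 BA F0 90 8D 81 F1 8E A5 A3

U+C8CFC: 4-byte form → F3 88 B3 BC.
U+25EE: 3-byte form → E2 97 AE.
U+02A1: 2-byte form → CA A1.
U+3064: 3-byte form → E3 81 A4.
U+E9CC: 3-byte form → EE A7 8C.
U+193A: 3-byte form → E1 A4 BA.
U+10341: 4-byte form → F0 90 8D 81.
U+4E963: 4-byte form → F1 8E A5 A3.
Concatenated (26 bytes): F3 88 B3 BC E2 97 AE CA A1 E3 81 A4 EE A7 8C E1 A4 BA F0 90 8D 81 F1 8E A5 A3.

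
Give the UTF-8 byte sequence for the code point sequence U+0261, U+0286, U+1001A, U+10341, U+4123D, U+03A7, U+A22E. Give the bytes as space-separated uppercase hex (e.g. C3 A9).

C9 A1 CA 86 F0 90 80 9A F0 90 8D 81 F1 81 88 BD CE A7 EA 88 AE

U+0261: 2-byte form → C9 A1.
U+0286: 2-byte form → CA 86.
U+1001A: 4-byte form → F0 90 80 9A.
U+10341: 4-byte form → F0 90 8D 81.
U+4123D: 4-byte form → F1 81 88 BD.
U+03A7: 2-byte form → CE A7.
U+A22E: 3-byte form → EA 88 AE.
Concatenated (21 bytes): C9 A1 CA 86 F0 90 80 9A F0 90 8D 81 F1 81 88 BD CE A7 EA 88 AE.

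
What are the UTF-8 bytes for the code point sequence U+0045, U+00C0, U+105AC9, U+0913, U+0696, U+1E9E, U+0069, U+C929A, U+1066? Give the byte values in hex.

45 C3 80 F4 85 AB 89 E0 A4 93 DA 96 E1 BA 9E 69 F3 89 8A 9A E1 81 A6

U+0045: 1-byte form → 45.
U+00C0: 2-byte form → C3 80.
U+105AC9: 4-byte form → F4 85 AB 89.
U+0913: 3-byte form → E0 A4 93.
U+0696: 2-byte form → DA 96.
U+1E9E: 3-byte form → E1 BA 9E.
U+0069: 1-byte form → 69.
U+C929A: 4-byte form → F3 89 8A 9A.
U+1066: 3-byte form → E1 81 A6.
Concatenated (23 bytes): 45 C3 80 F4 85 AB 89 E0 A4 93 DA 96 E1 BA 9E 69 F3 89 8A 9A E1 81 A6.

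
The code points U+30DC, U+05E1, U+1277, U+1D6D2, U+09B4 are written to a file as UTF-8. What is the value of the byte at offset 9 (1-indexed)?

0xF0

1-indexed offset 9 is 0-indexed offset 8.
U+30DC → 3-byte form E3 83 9C at offsets 0–2.
U+05E1 → 2-byte form D7 A1 at offsets 3–4.
U+1277 → 3-byte form E1 89 B7 at offsets 5–7.
U+1D6D2 → 4-byte form F0 9D 9B 92 at offsets 8–11.
Offset 8 falls in char 4's range; it's byte 1 of F0 9D 9B 92 = 0xF0.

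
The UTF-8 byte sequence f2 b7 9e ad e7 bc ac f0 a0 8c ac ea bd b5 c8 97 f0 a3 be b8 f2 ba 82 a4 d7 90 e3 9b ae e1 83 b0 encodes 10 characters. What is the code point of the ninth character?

U+36EE

Offset 0: leading byte 0xF2 = 11110010 → 4-byte char #1 = F2 B7 9E AD.
Offset 4: leading byte 0xE7 = 11100111 → 3-byte char #2 = E7 BC AC.
Offset 7: leading byte 0xF0 = 11110000 → 4-byte char #3 = F0 A0 8C AC.
Offset 11: leading byte 0xEA = 11101010 → 3-byte char #4 = EA BD B5.
Offset 14: leading byte 0xC8 = 11001000 → 2-byte char #5 = C8 97.
Offset 16: leading byte 0xF0 = 11110000 → 4-byte char #6 = F0 A3 BE B8.
Offset 20: leading byte 0xF2 = 11110010 → 4-byte char #7 = F2 BA 82 A4.
Offset 24: leading byte 0xD7 = 11010111 → 2-byte char #8 = D7 90.
Offset 26: leading byte 0xE3 = 11100011 → 3-byte char #9 = E3 9B AE.
Leading byte 0xE3 = 11100011 matches 1110xxxx → 3-byte sequence.
Byte 1: 0xE3 = 11100011, payload 0011 (4 bits).
Byte 2: 0x9B = 10011011 (10xxxxxx ✓), payload 011011.
Byte 3: 0xAE = 10101110 (10xxxxxx ✓), payload 101110.
Concatenate: 0011011011101110 = 0x36EE (16 bits → U+36EE).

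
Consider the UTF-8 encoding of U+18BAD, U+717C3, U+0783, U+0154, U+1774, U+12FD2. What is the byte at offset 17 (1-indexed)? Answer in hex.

1-indexed offset 17 is 0-indexed offset 16.
U+18BAD → 4-byte form F0 98 AE AD at offsets 0–3.
U+717C3 → 4-byte form F1 B1 9F 83 at offsets 4–7.
U+0783 → 2-byte form DE 83 at offsets 8–9.
U+0154 → 2-byte form C5 94 at offsets 10–11.
U+1774 → 3-byte form E1 9D B4 at offsets 12–14.
U+12FD2 → 4-byte form F0 92 BF 92 at offsets 15–18.
Offset 16 falls in char 6's range; it's byte 2 of F0 92 BF 92 = 0x92.

0x92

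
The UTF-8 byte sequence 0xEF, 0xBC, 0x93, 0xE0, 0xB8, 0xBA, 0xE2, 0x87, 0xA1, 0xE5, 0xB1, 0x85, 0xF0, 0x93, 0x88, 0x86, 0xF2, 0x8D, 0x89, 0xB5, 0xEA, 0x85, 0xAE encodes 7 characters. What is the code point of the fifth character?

U+13206

Offset 0: leading byte 0xEF = 11101111 → 3-byte char #1 = EF BC 93.
Offset 3: leading byte 0xE0 = 11100000 → 3-byte char #2 = E0 B8 BA.
Offset 6: leading byte 0xE2 = 11100010 → 3-byte char #3 = E2 87 A1.
Offset 9: leading byte 0xE5 = 11100101 → 3-byte char #4 = E5 B1 85.
Offset 12: leading byte 0xF0 = 11110000 → 4-byte char #5 = F0 93 88 86.
Leading byte 0xF0 = 11110000 matches 11110xxx → 4-byte sequence.
Byte 1: 0xF0 = 11110000, payload 000 (3 bits).
Byte 2: 0x93 = 10010011 (10xxxxxx ✓), payload 010011.
Byte 3: 0x88 = 10001000 (10xxxxxx ✓), payload 001000.
Byte 4: 0x86 = 10000110 (10xxxxxx ✓), payload 000110.
Concatenate: 000010011001000000110 = 0x13206 (21 bits → U+13206).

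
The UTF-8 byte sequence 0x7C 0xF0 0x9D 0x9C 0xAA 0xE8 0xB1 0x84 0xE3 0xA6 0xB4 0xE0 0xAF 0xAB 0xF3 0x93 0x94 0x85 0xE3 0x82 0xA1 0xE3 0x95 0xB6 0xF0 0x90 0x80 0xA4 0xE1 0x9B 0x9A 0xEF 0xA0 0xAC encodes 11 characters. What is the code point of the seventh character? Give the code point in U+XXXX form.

Offset 0: leading byte 0x7C = 01111100 → 1-byte char #1 = 7C.
Offset 1: leading byte 0xF0 = 11110000 → 4-byte char #2 = F0 9D 9C AA.
Offset 5: leading byte 0xE8 = 11101000 → 3-byte char #3 = E8 B1 84.
Offset 8: leading byte 0xE3 = 11100011 → 3-byte char #4 = E3 A6 B4.
Offset 11: leading byte 0xE0 = 11100000 → 3-byte char #5 = E0 AF AB.
Offset 14: leading byte 0xF3 = 11110011 → 4-byte char #6 = F3 93 94 85.
Offset 18: leading byte 0xE3 = 11100011 → 3-byte char #7 = E3 82 A1.
Leading byte 0xE3 = 11100011 matches 1110xxxx → 3-byte sequence.
Byte 1: 0xE3 = 11100011, payload 0011 (4 bits).
Byte 2: 0x82 = 10000010 (10xxxxxx ✓), payload 000010.
Byte 3: 0xA1 = 10100001 (10xxxxxx ✓), payload 100001.
Concatenate: 0011000010100001 = 0x30A1 (16 bits → U+30A1).

U+30A1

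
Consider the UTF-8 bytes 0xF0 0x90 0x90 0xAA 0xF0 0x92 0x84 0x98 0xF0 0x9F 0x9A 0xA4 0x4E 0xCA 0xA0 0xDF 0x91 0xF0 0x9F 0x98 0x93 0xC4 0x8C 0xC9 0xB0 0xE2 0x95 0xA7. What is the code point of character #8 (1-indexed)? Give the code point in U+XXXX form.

Offset 0: leading byte 0xF0 = 11110000 → 4-byte char #1 = F0 90 90 AA.
Offset 4: leading byte 0xF0 = 11110000 → 4-byte char #2 = F0 92 84 98.
Offset 8: leading byte 0xF0 = 11110000 → 4-byte char #3 = F0 9F 9A A4.
Offset 12: leading byte 0x4E = 01001110 → 1-byte char #4 = 4E.
Offset 13: leading byte 0xCA = 11001010 → 2-byte char #5 = CA A0.
Offset 15: leading byte 0xDF = 11011111 → 2-byte char #6 = DF 91.
Offset 17: leading byte 0xF0 = 11110000 → 4-byte char #7 = F0 9F 98 93.
Offset 21: leading byte 0xC4 = 11000100 → 2-byte char #8 = C4 8C.
Leading byte 0xC4 = 11000100 matches 110xxxxx → 2-byte sequence.
Byte 1: 0xC4 = 11000100, payload 00100 (5 bits).
Byte 2: 0x8C = 10001100 (10xxxxxx ✓), payload 001100.
Concatenate: 00100001100 = 0x10C (11 bits → U+010C).

U+010C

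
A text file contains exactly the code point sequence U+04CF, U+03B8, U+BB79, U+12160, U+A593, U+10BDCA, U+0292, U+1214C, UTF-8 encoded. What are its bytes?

D3 8F CE B8 EB AD B9 F0 92 85 A0 EA 96 93 F4 8B B7 8A CA 92 F0 92 85 8C

U+04CF: 2-byte form → D3 8F.
U+03B8: 2-byte form → CE B8.
U+BB79: 3-byte form → EB AD B9.
U+12160: 4-byte form → F0 92 85 A0.
U+A593: 3-byte form → EA 96 93.
U+10BDCA: 4-byte form → F4 8B B7 8A.
U+0292: 2-byte form → CA 92.
U+1214C: 4-byte form → F0 92 85 8C.
Concatenated (24 bytes): D3 8F CE B8 EB AD B9 F0 92 85 A0 EA 96 93 F4 8B B7 8A CA 92 F0 92 85 8C.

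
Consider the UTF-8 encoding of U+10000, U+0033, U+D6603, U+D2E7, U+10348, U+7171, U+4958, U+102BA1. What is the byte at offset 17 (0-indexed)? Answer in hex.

U+10000 → 4-byte form F0 90 80 80 at offsets 0–3.
U+0033 → 1-byte form 33 at offsets 4–4.
U+D6603 → 4-byte form F3 96 98 83 at offsets 5–8.
U+D2E7 → 3-byte form ED 8B A7 at offsets 9–11.
U+10348 → 4-byte form F0 90 8D 88 at offsets 12–15.
U+7171 → 3-byte form E7 85 B1 at offsets 16–18.
Offset 17 falls in char 6's range; it's byte 2 of E7 85 B1 = 0x85.

0x85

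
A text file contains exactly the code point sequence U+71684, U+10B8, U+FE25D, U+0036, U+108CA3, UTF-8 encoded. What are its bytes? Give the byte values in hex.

F1 B1 9A 84 E1 82 B8 F3 BE 89 9D 36 F4 88 B2 A3

U+71684: 4-byte form → F1 B1 9A 84.
U+10B8: 3-byte form → E1 82 B8.
U+FE25D: 4-byte form → F3 BE 89 9D.
U+0036: 1-byte form → 36.
U+108CA3: 4-byte form → F4 88 B2 A3.
Concatenated (16 bytes): F1 B1 9A 84 E1 82 B8 F3 BE 89 9D 36 F4 88 B2 A3.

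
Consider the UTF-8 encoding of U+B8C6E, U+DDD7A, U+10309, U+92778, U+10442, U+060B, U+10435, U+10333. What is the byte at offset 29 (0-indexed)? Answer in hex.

0xB3

U+B8C6E → 4-byte form F2 B8 B1 AE at offsets 0–3.
U+DDD7A → 4-byte form F3 9D B5 BA at offsets 4–7.
U+10309 → 4-byte form F0 90 8C 89 at offsets 8–11.
U+92778 → 4-byte form F2 92 9D B8 at offsets 12–15.
U+10442 → 4-byte form F0 90 91 82 at offsets 16–19.
U+060B → 2-byte form D8 8B at offsets 20–21.
U+10435 → 4-byte form F0 90 90 B5 at offsets 22–25.
U+10333 → 4-byte form F0 90 8C B3 at offsets 26–29.
Offset 29 falls in char 8's range; it's byte 4 of F0 90 8C B3 = 0xB3.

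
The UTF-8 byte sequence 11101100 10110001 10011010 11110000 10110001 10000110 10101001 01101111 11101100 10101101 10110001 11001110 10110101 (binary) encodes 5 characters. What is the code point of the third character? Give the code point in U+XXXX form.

U+006F

Offset 0: leading byte 0xEC = 11101100 → 3-byte char #1 = EC B1 9A.
Offset 3: leading byte 0xF0 = 11110000 → 4-byte char #2 = F0 B1 86 A9.
Offset 7: leading byte 0x6F = 01101111 → 1-byte char #3 = 6F.
Leading byte 0x6F = 01101111 matches 0xxxxxxx → 1-byte sequence.
Byte 1: 0x6F = 01101111, payload 1101111 (7 bits).
Concatenate: 1101111 = 0x6F (7 bits → U+006F).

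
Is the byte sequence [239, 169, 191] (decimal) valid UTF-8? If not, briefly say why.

valid

Leading byte 0xEF = 11101111 → 3-byte form.
Continuation bytes 0xA9=10101001, 0xBF=10111111 all match 10xxxxxx.
Decoded value 0xFA7F is ≥ 0x800 (shortest form) and not a surrogate.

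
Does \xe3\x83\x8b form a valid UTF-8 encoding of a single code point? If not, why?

valid

Leading byte 0xE3 = 11100011 → 3-byte form.
Continuation bytes 0x83=10000011, 0x8B=10001011 all match 10xxxxxx.
Decoded value 0x30CB is ≥ 0x800 (shortest form) and not a surrogate.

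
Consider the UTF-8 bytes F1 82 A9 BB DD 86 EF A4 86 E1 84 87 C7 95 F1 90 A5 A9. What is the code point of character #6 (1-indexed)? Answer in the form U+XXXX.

U+50969

Offset 0: leading byte 0xF1 = 11110001 → 4-byte char #1 = F1 82 A9 BB.
Offset 4: leading byte 0xDD = 11011101 → 2-byte char #2 = DD 86.
Offset 6: leading byte 0xEF = 11101111 → 3-byte char #3 = EF A4 86.
Offset 9: leading byte 0xE1 = 11100001 → 3-byte char #4 = E1 84 87.
Offset 12: leading byte 0xC7 = 11000111 → 2-byte char #5 = C7 95.
Offset 14: leading byte 0xF1 = 11110001 → 4-byte char #6 = F1 90 A5 A9.
Leading byte 0xF1 = 11110001 matches 11110xxx → 4-byte sequence.
Byte 1: 0xF1 = 11110001, payload 001 (3 bits).
Byte 2: 0x90 = 10010000 (10xxxxxx ✓), payload 010000.
Byte 3: 0xA5 = 10100101 (10xxxxxx ✓), payload 100101.
Byte 4: 0xA9 = 10101001 (10xxxxxx ✓), payload 101001.
Concatenate: 001010000100101101001 = 0x50969 (21 bits → U+50969).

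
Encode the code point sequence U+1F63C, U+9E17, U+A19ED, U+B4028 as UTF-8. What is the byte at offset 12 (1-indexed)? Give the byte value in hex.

0xF2

1-indexed offset 12 is 0-indexed offset 11.
U+1F63C → 4-byte form F0 9F 98 BC at offsets 0–3.
U+9E17 → 3-byte form E9 B8 97 at offsets 4–6.
U+A19ED → 4-byte form F2 A1 A7 AD at offsets 7–10.
U+B4028 → 4-byte form F2 B4 80 A8 at offsets 11–14.
Offset 11 falls in char 4's range; it's byte 1 of F2 B4 80 A8 = 0xF2.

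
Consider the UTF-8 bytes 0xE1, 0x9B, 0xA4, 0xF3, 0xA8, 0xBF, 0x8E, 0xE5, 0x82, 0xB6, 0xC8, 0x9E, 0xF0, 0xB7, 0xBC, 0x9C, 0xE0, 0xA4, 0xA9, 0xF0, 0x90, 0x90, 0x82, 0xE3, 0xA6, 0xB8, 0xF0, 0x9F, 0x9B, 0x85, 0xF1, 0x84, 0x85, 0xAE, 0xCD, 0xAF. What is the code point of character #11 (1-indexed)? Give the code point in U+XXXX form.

Offset 0: leading byte 0xE1 = 11100001 → 3-byte char #1 = E1 9B A4.
Offset 3: leading byte 0xF3 = 11110011 → 4-byte char #2 = F3 A8 BF 8E.
Offset 7: leading byte 0xE5 = 11100101 → 3-byte char #3 = E5 82 B6.
Offset 10: leading byte 0xC8 = 11001000 → 2-byte char #4 = C8 9E.
Offset 12: leading byte 0xF0 = 11110000 → 4-byte char #5 = F0 B7 BC 9C.
Offset 16: leading byte 0xE0 = 11100000 → 3-byte char #6 = E0 A4 A9.
Offset 19: leading byte 0xF0 = 11110000 → 4-byte char #7 = F0 90 90 82.
Offset 23: leading byte 0xE3 = 11100011 → 3-byte char #8 = E3 A6 B8.
Offset 26: leading byte 0xF0 = 11110000 → 4-byte char #9 = F0 9F 9B 85.
Offset 30: leading byte 0xF1 = 11110001 → 4-byte char #10 = F1 84 85 AE.
Offset 34: leading byte 0xCD = 11001101 → 2-byte char #11 = CD AF.
Leading byte 0xCD = 11001101 matches 110xxxxx → 2-byte sequence.
Byte 1: 0xCD = 11001101, payload 01101 (5 bits).
Byte 2: 0xAF = 10101111 (10xxxxxx ✓), payload 101111.
Concatenate: 01101101111 = 0x36F (11 bits → U+036F).

U+036F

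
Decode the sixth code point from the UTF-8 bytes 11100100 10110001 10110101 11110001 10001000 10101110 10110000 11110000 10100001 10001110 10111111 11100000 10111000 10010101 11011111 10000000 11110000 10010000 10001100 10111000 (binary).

Offset 0: leading byte 0xE4 = 11100100 → 3-byte char #1 = E4 B1 B5.
Offset 3: leading byte 0xF1 = 11110001 → 4-byte char #2 = F1 88 AE B0.
Offset 7: leading byte 0xF0 = 11110000 → 4-byte char #3 = F0 A1 8E BF.
Offset 11: leading byte 0xE0 = 11100000 → 3-byte char #4 = E0 B8 95.
Offset 14: leading byte 0xDF = 11011111 → 2-byte char #5 = DF 80.
Offset 16: leading byte 0xF0 = 11110000 → 4-byte char #6 = F0 90 8C B8.
Leading byte 0xF0 = 11110000 matches 11110xxx → 4-byte sequence.
Byte 1: 0xF0 = 11110000, payload 000 (3 bits).
Byte 2: 0x90 = 10010000 (10xxxxxx ✓), payload 010000.
Byte 3: 0x8C = 10001100 (10xxxxxx ✓), payload 001100.
Byte 4: 0xB8 = 10111000 (10xxxxxx ✓), payload 111000.
Concatenate: 000010000001100111000 = 0x10338 (21 bits → U+10338).

U+10338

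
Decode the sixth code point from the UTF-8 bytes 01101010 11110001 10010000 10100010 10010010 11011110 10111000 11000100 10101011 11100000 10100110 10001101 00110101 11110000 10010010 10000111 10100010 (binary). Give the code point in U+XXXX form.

U+0035

Offset 0: leading byte 0x6A = 01101010 → 1-byte char #1 = 6A.
Offset 1: leading byte 0xF1 = 11110001 → 4-byte char #2 = F1 90 A2 92.
Offset 5: leading byte 0xDE = 11011110 → 2-byte char #3 = DE B8.
Offset 7: leading byte 0xC4 = 11000100 → 2-byte char #4 = C4 AB.
Offset 9: leading byte 0xE0 = 11100000 → 3-byte char #5 = E0 A6 8D.
Offset 12: leading byte 0x35 = 00110101 → 1-byte char #6 = 35.
Leading byte 0x35 = 00110101 matches 0xxxxxxx → 1-byte sequence.
Byte 1: 0x35 = 00110101, payload 0110101 (7 bits).
Concatenate: 0110101 = 0x35 (7 bits → U+0035).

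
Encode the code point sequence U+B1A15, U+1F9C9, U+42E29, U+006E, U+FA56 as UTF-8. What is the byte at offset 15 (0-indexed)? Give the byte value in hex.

0x96

U+B1A15 → 4-byte form F2 B1 A8 95 at offsets 0–3.
U+1F9C9 → 4-byte form F0 9F A7 89 at offsets 4–7.
U+42E29 → 4-byte form F1 82 B8 A9 at offsets 8–11.
U+006E → 1-byte form 6E at offsets 12–12.
U+FA56 → 3-byte form EF A9 96 at offsets 13–15.
Offset 15 falls in char 5's range; it's byte 3 of EF A9 96 = 0x96.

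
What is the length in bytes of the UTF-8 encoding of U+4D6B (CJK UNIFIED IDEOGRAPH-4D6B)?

U+4D6B = 0x4D6B. UTF-8 uses 1 byte below 0x80, 2 below 0x800, 3 below 0x10000, 4 up to 0x10FFFF. 0x4D6B is in U+0800–U+FFFF → 3 bytes.

3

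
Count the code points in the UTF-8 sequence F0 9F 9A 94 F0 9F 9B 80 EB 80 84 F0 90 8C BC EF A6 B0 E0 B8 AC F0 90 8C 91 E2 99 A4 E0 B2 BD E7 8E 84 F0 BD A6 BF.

Byte at offset 0: 0xF0 = 11110000 → 4-byte char (#1). Advance 4.
Byte at offset 4: 0xF0 = 11110000 → 4-byte char (#2). Advance 4.
Byte at offset 8: 0xEB = 11101011 → 3-byte char (#3). Advance 3.
Byte at offset 11: 0xF0 = 11110000 → 4-byte char (#4). Advance 4.
Byte at offset 15: 0xEF = 11101111 → 3-byte char (#5). Advance 3.
Byte at offset 18: 0xE0 = 11100000 → 3-byte char (#6). Advance 3.
Byte at offset 21: 0xF0 = 11110000 → 4-byte char (#7). Advance 4.
Byte at offset 25: 0xE2 = 11100010 → 3-byte char (#8). Advance 3.
Byte at offset 28: 0xE0 = 11100000 → 3-byte char (#9). Advance 3.
Byte at offset 31: 0xE7 = 11100111 → 3-byte char (#10). Advance 3.
Byte at offset 34: 0xF0 = 11110000 → 4-byte char (#11). Advance 4.
Reached end at offset 38 after 11 code points.

11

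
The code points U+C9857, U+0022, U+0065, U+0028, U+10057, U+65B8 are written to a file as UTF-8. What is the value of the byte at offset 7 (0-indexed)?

0xF0

U+C9857 → 4-byte form F3 89 A1 97 at offsets 0–3.
U+0022 → 1-byte form 22 at offsets 4–4.
U+0065 → 1-byte form 65 at offsets 5–5.
U+0028 → 1-byte form 28 at offsets 6–6.
U+10057 → 4-byte form F0 90 81 97 at offsets 7–10.
Offset 7 falls in char 5's range; it's byte 1 of F0 90 81 97 = 0xF0.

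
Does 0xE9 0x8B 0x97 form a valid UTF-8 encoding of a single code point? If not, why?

Leading byte 0xE9 = 11101001 → 3-byte form.
Continuation bytes 0x8B=10001011, 0x97=10010111 all match 10xxxxxx.
Decoded value 0x92D7 is ≥ 0x800 (shortest form) and not a surrogate.

valid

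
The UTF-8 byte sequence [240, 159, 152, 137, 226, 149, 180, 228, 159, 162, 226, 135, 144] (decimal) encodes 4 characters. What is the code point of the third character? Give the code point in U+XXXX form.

Offset 0: leading byte 0xF0 = 11110000 → 4-byte char #1 = F0 9F 98 89.
Offset 4: leading byte 0xE2 = 11100010 → 3-byte char #2 = E2 95 B4.
Offset 7: leading byte 0xE4 = 11100100 → 3-byte char #3 = E4 9F A2.
Leading byte 0xE4 = 11100100 matches 1110xxxx → 3-byte sequence.
Byte 1: 0xE4 = 11100100, payload 0100 (4 bits).
Byte 2: 0x9F = 10011111 (10xxxxxx ✓), payload 011111.
Byte 3: 0xA2 = 10100010 (10xxxxxx ✓), payload 100010.
Concatenate: 0100011111100010 = 0x47E2 (16 bits → U+47E2).

U+47E2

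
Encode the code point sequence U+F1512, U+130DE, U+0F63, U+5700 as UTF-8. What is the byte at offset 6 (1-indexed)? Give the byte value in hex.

1-indexed offset 6 is 0-indexed offset 5.
U+F1512 → 4-byte form F3 B1 94 92 at offsets 0–3.
U+130DE → 4-byte form F0 93 83 9E at offsets 4–7.
Offset 5 falls in char 2's range; it's byte 2 of F0 93 83 9E = 0x93.

0x93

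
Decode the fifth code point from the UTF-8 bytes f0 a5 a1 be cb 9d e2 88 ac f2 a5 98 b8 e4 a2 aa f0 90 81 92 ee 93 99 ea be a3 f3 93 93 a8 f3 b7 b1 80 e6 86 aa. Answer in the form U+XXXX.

Offset 0: leading byte 0xF0 = 11110000 → 4-byte char #1 = F0 A5 A1 BE.
Offset 4: leading byte 0xCB = 11001011 → 2-byte char #2 = CB 9D.
Offset 6: leading byte 0xE2 = 11100010 → 3-byte char #3 = E2 88 AC.
Offset 9: leading byte 0xF2 = 11110010 → 4-byte char #4 = F2 A5 98 B8.
Offset 13: leading byte 0xE4 = 11100100 → 3-byte char #5 = E4 A2 AA.
Leading byte 0xE4 = 11100100 matches 1110xxxx → 3-byte sequence.
Byte 1: 0xE4 = 11100100, payload 0100 (4 bits).
Byte 2: 0xA2 = 10100010 (10xxxxxx ✓), payload 100010.
Byte 3: 0xAA = 10101010 (10xxxxxx ✓), payload 101010.
Concatenate: 0100100010101010 = 0x48AA (16 bits → U+48AA).

U+48AA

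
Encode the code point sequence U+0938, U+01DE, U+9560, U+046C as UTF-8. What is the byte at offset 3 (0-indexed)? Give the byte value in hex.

0xC7

U+0938 → 3-byte form E0 A4 B8 at offsets 0–2.
U+01DE → 2-byte form C7 9E at offsets 3–4.
Offset 3 falls in char 2's range; it's byte 1 of C7 9E = 0xC7.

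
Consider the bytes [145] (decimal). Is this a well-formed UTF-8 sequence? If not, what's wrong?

invalid (continuation byte with no leading byte)

Byte 0x91 = 10010001 has the form 10xxxxxx — a continuation byte — but there is no preceding leading byte.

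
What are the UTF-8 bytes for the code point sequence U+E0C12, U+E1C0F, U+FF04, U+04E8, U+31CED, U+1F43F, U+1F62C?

F3 A0 B0 92 F3 A1 B0 8F EF BC 84 D3 A8 F0 B1 B3 AD F0 9F 90 BF F0 9F 98 AC

U+E0C12: 4-byte form → F3 A0 B0 92.
U+E1C0F: 4-byte form → F3 A1 B0 8F.
U+FF04: 3-byte form → EF BC 84.
U+04E8: 2-byte form → D3 A8.
U+31CED: 4-byte form → F0 B1 B3 AD.
U+1F43F: 4-byte form → F0 9F 90 BF.
U+1F62C: 4-byte form → F0 9F 98 AC.
Concatenated (25 bytes): F3 A0 B0 92 F3 A1 B0 8F EF BC 84 D3 A8 F0 B1 B3 AD F0 9F 90 BF F0 9F 98 AC.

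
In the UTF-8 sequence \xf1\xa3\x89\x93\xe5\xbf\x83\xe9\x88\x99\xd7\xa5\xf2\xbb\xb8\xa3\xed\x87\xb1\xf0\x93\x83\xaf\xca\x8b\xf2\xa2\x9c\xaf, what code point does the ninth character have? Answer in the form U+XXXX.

Offset 0: leading byte 0xF1 = 11110001 → 4-byte char #1 = F1 A3 89 93.
Offset 4: leading byte 0xE5 = 11100101 → 3-byte char #2 = E5 BF 83.
Offset 7: leading byte 0xE9 = 11101001 → 3-byte char #3 = E9 88 99.
Offset 10: leading byte 0xD7 = 11010111 → 2-byte char #4 = D7 A5.
Offset 12: leading byte 0xF2 = 11110010 → 4-byte char #5 = F2 BB B8 A3.
Offset 16: leading byte 0xED = 11101101 → 3-byte char #6 = ED 87 B1.
Offset 19: leading byte 0xF0 = 11110000 → 4-byte char #7 = F0 93 83 AF.
Offset 23: leading byte 0xCA = 11001010 → 2-byte char #8 = CA 8B.
Offset 25: leading byte 0xF2 = 11110010 → 4-byte char #9 = F2 A2 9C AF.
Leading byte 0xF2 = 11110010 matches 11110xxx → 4-byte sequence.
Byte 1: 0xF2 = 11110010, payload 010 (3 bits).
Byte 2: 0xA2 = 10100010 (10xxxxxx ✓), payload 100010.
Byte 3: 0x9C = 10011100 (10xxxxxx ✓), payload 011100.
Byte 4: 0xAF = 10101111 (10xxxxxx ✓), payload 101111.
Concatenate: 010100010011100101111 = 0xA272F (21 bits → U+A272F).

U+A272F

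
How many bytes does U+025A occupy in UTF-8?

U+025A = 0x25A. UTF-8 uses 1 byte below 0x80, 2 below 0x800, 3 below 0x10000, 4 up to 0x10FFFF. 0x25A is in U+0080–U+07FF → 2 bytes.

2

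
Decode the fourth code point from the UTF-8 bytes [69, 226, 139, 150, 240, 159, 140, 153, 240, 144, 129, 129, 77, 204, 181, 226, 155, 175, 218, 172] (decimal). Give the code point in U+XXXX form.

Offset 0: leading byte 0x45 = 01000101 → 1-byte char #1 = 45.
Offset 1: leading byte 0xE2 = 11100010 → 3-byte char #2 = E2 8B 96.
Offset 4: leading byte 0xF0 = 11110000 → 4-byte char #3 = F0 9F 8C 99.
Offset 8: leading byte 0xF0 = 11110000 → 4-byte char #4 = F0 90 81 81.
Leading byte 0xF0 = 11110000 matches 11110xxx → 4-byte sequence.
Byte 1: 0xF0 = 11110000, payload 000 (3 bits).
Byte 2: 0x90 = 10010000 (10xxxxxx ✓), payload 010000.
Byte 3: 0x81 = 10000001 (10xxxxxx ✓), payload 000001.
Byte 4: 0x81 = 10000001 (10xxxxxx ✓), payload 000001.
Concatenate: 000010000000001000001 = 0x10041 (21 bits → U+10041).

U+10041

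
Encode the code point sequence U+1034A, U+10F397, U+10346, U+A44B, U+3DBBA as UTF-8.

U+1034A: 4-byte form → F0 90 8D 8A.
U+10F397: 4-byte form → F4 8F 8E 97.
U+10346: 4-byte form → F0 90 8D 86.
U+A44B: 3-byte form → EA 91 8B.
U+3DBBA: 4-byte form → F0 BD AE BA.
Concatenated (19 bytes): F0 90 8D 8A F4 8F 8E 97 F0 90 8D 86 EA 91 8B F0 BD AE BA.

F0 90 8D 8A F4 8F 8E 97 F0 90 8D 86 EA 91 8B F0 BD AE BA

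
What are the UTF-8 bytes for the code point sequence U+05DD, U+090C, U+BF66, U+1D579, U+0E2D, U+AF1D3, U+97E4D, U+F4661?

U+05DD: 2-byte form → D7 9D.
U+090C: 3-byte form → E0 A4 8C.
U+BF66: 3-byte form → EB BD A6.
U+1D579: 4-byte form → F0 9D 95 B9.
U+0E2D: 3-byte form → E0 B8 AD.
U+AF1D3: 4-byte form → F2 AF 87 93.
U+97E4D: 4-byte form → F2 97 B9 8D.
U+F4661: 4-byte form → F3 B4 99 A1.
Concatenated (27 bytes): D7 9D E0 A4 8C EB BD A6 F0 9D 95 B9 E0 B8 AD F2 AF 87 93 F2 97 B9 8D F3 B4 99 A1.

D7 9D E0 A4 8C EB BD A6 F0 9D 95 B9 E0 B8 AD F2 AF 87 93 F2 97 B9 8D F3 B4 99 A1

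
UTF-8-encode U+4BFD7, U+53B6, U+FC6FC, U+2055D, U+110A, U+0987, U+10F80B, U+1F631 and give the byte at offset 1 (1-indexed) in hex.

1-indexed offset 1 is 0-indexed offset 0.
U+4BFD7 → 4-byte form F1 8B BF 97 at offsets 0–3.
Offset 0 falls in char 1's range; it's byte 1 of F1 8B BF 97 = 0xF1.

0xF1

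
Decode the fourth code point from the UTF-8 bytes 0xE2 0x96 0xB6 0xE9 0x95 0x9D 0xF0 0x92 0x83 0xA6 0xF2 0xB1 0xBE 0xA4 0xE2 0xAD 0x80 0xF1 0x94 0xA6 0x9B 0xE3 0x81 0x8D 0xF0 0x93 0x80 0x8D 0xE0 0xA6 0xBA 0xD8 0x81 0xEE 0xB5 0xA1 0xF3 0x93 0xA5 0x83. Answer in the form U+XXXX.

U+B1FA4

Offset 0: leading byte 0xE2 = 11100010 → 3-byte char #1 = E2 96 B6.
Offset 3: leading byte 0xE9 = 11101001 → 3-byte char #2 = E9 95 9D.
Offset 6: leading byte 0xF0 = 11110000 → 4-byte char #3 = F0 92 83 A6.
Offset 10: leading byte 0xF2 = 11110010 → 4-byte char #4 = F2 B1 BE A4.
Leading byte 0xF2 = 11110010 matches 11110xxx → 4-byte sequence.
Byte 1: 0xF2 = 11110010, payload 010 (3 bits).
Byte 2: 0xB1 = 10110001 (10xxxxxx ✓), payload 110001.
Byte 3: 0xBE = 10111110 (10xxxxxx ✓), payload 111110.
Byte 4: 0xA4 = 10100100 (10xxxxxx ✓), payload 100100.
Concatenate: 010110001111110100100 = 0xB1FA4 (21 bits → U+B1FA4).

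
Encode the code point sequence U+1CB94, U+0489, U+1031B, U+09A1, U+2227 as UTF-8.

F0 9C AE 94 D2 89 F0 90 8C 9B E0 A6 A1 E2 88 A7

U+1CB94: 4-byte form → F0 9C AE 94.
U+0489: 2-byte form → D2 89.
U+1031B: 4-byte form → F0 90 8C 9B.
U+09A1: 3-byte form → E0 A6 A1.
U+2227: 3-byte form → E2 88 A7.
Concatenated (16 bytes): F0 9C AE 94 D2 89 F0 90 8C 9B E0 A6 A1 E2 88 A7.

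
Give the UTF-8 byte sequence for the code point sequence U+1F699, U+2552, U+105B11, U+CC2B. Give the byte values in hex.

F0 9F 9A 99 E2 95 92 F4 85 AC 91 EC B0 AB

U+1F699: 4-byte form → F0 9F 9A 99.
U+2552: 3-byte form → E2 95 92.
U+105B11: 4-byte form → F4 85 AC 91.
U+CC2B: 3-byte form → EC B0 AB.
Concatenated (14 bytes): F0 9F 9A 99 E2 95 92 F4 85 AC 91 EC B0 AB.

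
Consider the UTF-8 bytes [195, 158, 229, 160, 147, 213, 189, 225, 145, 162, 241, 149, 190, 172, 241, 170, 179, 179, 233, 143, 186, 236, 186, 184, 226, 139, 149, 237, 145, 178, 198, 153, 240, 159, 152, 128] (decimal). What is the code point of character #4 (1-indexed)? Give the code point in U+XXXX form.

Offset 0: leading byte 0xC3 = 11000011 → 2-byte char #1 = C3 9E.
Offset 2: leading byte 0xE5 = 11100101 → 3-byte char #2 = E5 A0 93.
Offset 5: leading byte 0xD5 = 11010101 → 2-byte char #3 = D5 BD.
Offset 7: leading byte 0xE1 = 11100001 → 3-byte char #4 = E1 91 A2.
Leading byte 0xE1 = 11100001 matches 1110xxxx → 3-byte sequence.
Byte 1: 0xE1 = 11100001, payload 0001 (4 bits).
Byte 2: 0x91 = 10010001 (10xxxxxx ✓), payload 010001.
Byte 3: 0xA2 = 10100010 (10xxxxxx ✓), payload 100010.
Concatenate: 0001010001100010 = 0x1462 (16 bits → U+1462).

U+1462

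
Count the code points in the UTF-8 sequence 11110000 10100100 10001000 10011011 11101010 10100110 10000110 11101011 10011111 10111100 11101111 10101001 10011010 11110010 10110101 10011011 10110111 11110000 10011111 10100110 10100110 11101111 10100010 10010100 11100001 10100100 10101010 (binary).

8

Byte at offset 0: 0xF0 = 11110000 → 4-byte char (#1). Advance 4.
Byte at offset 4: 0xEA = 11101010 → 3-byte char (#2). Advance 3.
Byte at offset 7: 0xEB = 11101011 → 3-byte char (#3). Advance 3.
Byte at offset 10: 0xEF = 11101111 → 3-byte char (#4). Advance 3.
Byte at offset 13: 0xF2 = 11110010 → 4-byte char (#5). Advance 4.
Byte at offset 17: 0xF0 = 11110000 → 4-byte char (#6). Advance 4.
Byte at offset 21: 0xEF = 11101111 → 3-byte char (#7). Advance 3.
Byte at offset 24: 0xE1 = 11100001 → 3-byte char (#8). Advance 3.
Reached end at offset 27 after 8 code points.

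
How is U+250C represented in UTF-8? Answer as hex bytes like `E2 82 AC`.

U+250C = 0x250C = 9484 decimal. In range U+0800–U+FFFF → 3-byte form: 1110xxxx 10xxxxxx 10xxxxxx.
Binary (16 bits): 0010010100001100.
Split 4+6+6: 0010 | 010100 | 001100.
Byte 1: 11100010 = 0xE2.
Byte 2: 10010100 = 0x94.
Byte 3: 10001100 = 0x8C.

E2 94 8C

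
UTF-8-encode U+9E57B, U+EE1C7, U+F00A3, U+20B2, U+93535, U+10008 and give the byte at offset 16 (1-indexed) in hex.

1-indexed offset 16 is 0-indexed offset 15.
U+9E57B → 4-byte form F2 9E 95 BB at offsets 0–3.
U+EE1C7 → 4-byte form F3 AE 87 87 at offsets 4–7.
U+F00A3 → 4-byte form F3 B0 82 A3 at offsets 8–11.
U+20B2 → 3-byte form E2 82 B2 at offsets 12–14.
U+93535 → 4-byte form F2 93 94 B5 at offsets 15–18.
Offset 15 falls in char 5's range; it's byte 1 of F2 93 94 B5 = 0xF2.

0xF2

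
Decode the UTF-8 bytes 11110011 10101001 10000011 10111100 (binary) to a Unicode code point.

U+E90FC

Leading byte 0xF3 = 11110011 matches 11110xxx → 4-byte sequence.
Byte 1: 0xF3 = 11110011, payload 011 (3 bits).
Byte 2: 0xA9 = 10101001 (10xxxxxx ✓), payload 101001.
Byte 3: 0x83 = 10000011 (10xxxxxx ✓), payload 000011.
Byte 4: 0xBC = 10111100 (10xxxxxx ✓), payload 111100.
Concatenate: 011101001000011111100 = 0xE90FC (21 bits → U+E90FC).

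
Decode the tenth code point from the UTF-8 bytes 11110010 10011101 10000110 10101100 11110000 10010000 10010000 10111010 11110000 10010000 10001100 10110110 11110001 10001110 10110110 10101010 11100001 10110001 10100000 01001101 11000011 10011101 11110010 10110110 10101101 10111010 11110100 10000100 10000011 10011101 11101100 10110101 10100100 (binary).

U+CD64

Offset 0: leading byte 0xF2 = 11110010 → 4-byte char #1 = F2 9D 86 AC.
Offset 4: leading byte 0xF0 = 11110000 → 4-byte char #2 = F0 90 90 BA.
Offset 8: leading byte 0xF0 = 11110000 → 4-byte char #3 = F0 90 8C B6.
Offset 12: leading byte 0xF1 = 11110001 → 4-byte char #4 = F1 8E B6 AA.
Offset 16: leading byte 0xE1 = 11100001 → 3-byte char #5 = E1 B1 A0.
Offset 19: leading byte 0x4D = 01001101 → 1-byte char #6 = 4D.
Offset 20: leading byte 0xC3 = 11000011 → 2-byte char #7 = C3 9D.
Offset 22: leading byte 0xF2 = 11110010 → 4-byte char #8 = F2 B6 AD BA.
Offset 26: leading byte 0xF4 = 11110100 → 4-byte char #9 = F4 84 83 9D.
Offset 30: leading byte 0xEC = 11101100 → 3-byte char #10 = EC B5 A4.
Leading byte 0xEC = 11101100 matches 1110xxxx → 3-byte sequence.
Byte 1: 0xEC = 11101100, payload 1100 (4 bits).
Byte 2: 0xB5 = 10110101 (10xxxxxx ✓), payload 110101.
Byte 3: 0xA4 = 10100100 (10xxxxxx ✓), payload 100100.
Concatenate: 1100110101100100 = 0xCD64 (16 bits → U+CD64).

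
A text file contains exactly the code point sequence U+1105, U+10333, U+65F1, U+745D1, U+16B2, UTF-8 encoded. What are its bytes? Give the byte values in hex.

U+1105: 3-byte form → E1 84 85.
U+10333: 4-byte form → F0 90 8C B3.
U+65F1: 3-byte form → E6 97 B1.
U+745D1: 4-byte form → F1 B4 97 91.
U+16B2: 3-byte form → E1 9A B2.
Concatenated (17 bytes): E1 84 85 F0 90 8C B3 E6 97 B1 F1 B4 97 91 E1 9A B2.

E1 84 85 F0 90 8C B3 E6 97 B1 F1 B4 97 91 E1 9A B2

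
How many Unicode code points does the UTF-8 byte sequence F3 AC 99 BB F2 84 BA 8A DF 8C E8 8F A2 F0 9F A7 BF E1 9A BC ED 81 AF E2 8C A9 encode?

Byte at offset 0: 0xF3 = 11110011 → 4-byte char (#1). Advance 4.
Byte at offset 4: 0xF2 = 11110010 → 4-byte char (#2). Advance 4.
Byte at offset 8: 0xDF = 11011111 → 2-byte char (#3). Advance 2.
Byte at offset 10: 0xE8 = 11101000 → 3-byte char (#4). Advance 3.
Byte at offset 13: 0xF0 = 11110000 → 4-byte char (#5). Advance 4.
Byte at offset 17: 0xE1 = 11100001 → 3-byte char (#6). Advance 3.
Byte at offset 20: 0xED = 11101101 → 3-byte char (#7). Advance 3.
Byte at offset 23: 0xE2 = 11100010 → 3-byte char (#8). Advance 3.
Reached end at offset 26 after 8 code points.

8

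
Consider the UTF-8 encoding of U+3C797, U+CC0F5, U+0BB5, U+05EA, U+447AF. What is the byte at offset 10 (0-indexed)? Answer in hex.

U+3C797 → 4-byte form F0 BC 9E 97 at offsets 0–3.
U+CC0F5 → 4-byte form F3 8C 83 B5 at offsets 4–7.
U+0BB5 → 3-byte form E0 AE B5 at offsets 8–10.
Offset 10 falls in char 3's range; it's byte 3 of E0 AE B5 = 0xB5.

0xB5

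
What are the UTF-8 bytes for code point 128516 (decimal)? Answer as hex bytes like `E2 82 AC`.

U+1F604 = 0x1F604 = 128516 decimal. In range U+10000–U+10FFFF → 4-byte form: 11110xxx 10xxxxxx 10xxxxxx 10xxxxxx.
Binary (21 bits): 000011111011000000100.
Split 3+6+6+6: 000 | 011111 | 011000 | 000100.
Byte 1: 11110000 = 0xF0.
Byte 2: 10011111 = 0x9F.
Byte 3: 10011000 = 0x98.
Byte 4: 10000100 = 0x84.

F0 9F 98 84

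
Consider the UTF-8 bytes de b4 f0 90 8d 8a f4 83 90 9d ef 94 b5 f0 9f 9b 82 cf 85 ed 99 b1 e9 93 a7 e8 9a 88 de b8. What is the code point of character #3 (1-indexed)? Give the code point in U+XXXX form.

U+10341D

Offset 0: leading byte 0xDE = 11011110 → 2-byte char #1 = DE B4.
Offset 2: leading byte 0xF0 = 11110000 → 4-byte char #2 = F0 90 8D 8A.
Offset 6: leading byte 0xF4 = 11110100 → 4-byte char #3 = F4 83 90 9D.
Leading byte 0xF4 = 11110100 matches 11110xxx → 4-byte sequence.
Byte 1: 0xF4 = 11110100, payload 100 (3 bits).
Byte 2: 0x83 = 10000011 (10xxxxxx ✓), payload 000011.
Byte 3: 0x90 = 10010000 (10xxxxxx ✓), payload 010000.
Byte 4: 0x9D = 10011101 (10xxxxxx ✓), payload 011101.
Concatenate: 100000011010000011101 = 0x10341D (21 bits → U+10341D).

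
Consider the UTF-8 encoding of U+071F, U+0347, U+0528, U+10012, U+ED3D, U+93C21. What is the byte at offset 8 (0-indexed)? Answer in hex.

0x80

U+071F → 2-byte form DC 9F at offsets 0–1.
U+0347 → 2-byte form CD 87 at offsets 2–3.
U+0528 → 2-byte form D4 A8 at offsets 4–5.
U+10012 → 4-byte form F0 90 80 92 at offsets 6–9.
Offset 8 falls in char 4's range; it's byte 3 of F0 90 80 92 = 0x80.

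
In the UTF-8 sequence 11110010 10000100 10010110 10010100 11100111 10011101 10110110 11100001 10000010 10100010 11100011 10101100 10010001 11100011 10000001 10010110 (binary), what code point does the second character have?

Offset 0: leading byte 0xF2 = 11110010 → 4-byte char #1 = F2 84 96 94.
Offset 4: leading byte 0xE7 = 11100111 → 3-byte char #2 = E7 9D B6.
Leading byte 0xE7 = 11100111 matches 1110xxxx → 3-byte sequence.
Byte 1: 0xE7 = 11100111, payload 0111 (4 bits).
Byte 2: 0x9D = 10011101 (10xxxxxx ✓), payload 011101.
Byte 3: 0xB6 = 10110110 (10xxxxxx ✓), payload 110110.
Concatenate: 0111011101110110 = 0x7776 (16 bits → U+7776).

U+7776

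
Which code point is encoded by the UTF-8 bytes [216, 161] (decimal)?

Leading byte 0xD8 = 11011000 matches 110xxxxx → 2-byte sequence.
Byte 1: 0xD8 = 11011000, payload 11000 (5 bits).
Byte 2: 0xA1 = 10100001 (10xxxxxx ✓), payload 100001.
Concatenate: 11000100001 = 0x621 (11 bits → U+0621).

U+0621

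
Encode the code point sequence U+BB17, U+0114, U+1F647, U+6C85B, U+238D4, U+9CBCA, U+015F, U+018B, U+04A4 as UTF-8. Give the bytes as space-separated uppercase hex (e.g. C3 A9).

U+BB17: 3-byte form → EB AC 97.
U+0114: 2-byte form → C4 94.
U+1F647: 4-byte form → F0 9F 99 87.
U+6C85B: 4-byte form → F1 AC A1 9B.
U+238D4: 4-byte form → F0 A3 A3 94.
U+9CBCA: 4-byte form → F2 9C AF 8A.
U+015F: 2-byte form → C5 9F.
U+018B: 2-byte form → C6 8B.
U+04A4: 2-byte form → D2 A4.
Concatenated (27 bytes): EB AC 97 C4 94 F0 9F 99 87 F1 AC A1 9B F0 A3 A3 94 F2 9C AF 8A C5 9F C6 8B D2 A4.

EB AC 97 C4 94 F0 9F 99 87 F1 AC A1 9B F0 A3 A3 94 F2 9C AF 8A C5 9F C6 8B D2 A4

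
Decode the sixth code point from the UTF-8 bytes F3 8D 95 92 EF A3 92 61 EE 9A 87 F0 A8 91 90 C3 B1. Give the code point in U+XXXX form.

Offset 0: leading byte 0xF3 = 11110011 → 4-byte char #1 = F3 8D 95 92.
Offset 4: leading byte 0xEF = 11101111 → 3-byte char #2 = EF A3 92.
Offset 7: leading byte 0x61 = 01100001 → 1-byte char #3 = 61.
Offset 8: leading byte 0xEE = 11101110 → 3-byte char #4 = EE 9A 87.
Offset 11: leading byte 0xF0 = 11110000 → 4-byte char #5 = F0 A8 91 90.
Offset 15: leading byte 0xC3 = 11000011 → 2-byte char #6 = C3 B1.
Leading byte 0xC3 = 11000011 matches 110xxxxx → 2-byte sequence.
Byte 1: 0xC3 = 11000011, payload 00011 (5 bits).
Byte 2: 0xB1 = 10110001 (10xxxxxx ✓), payload 110001.
Concatenate: 00011110001 = 0xF1 (11 bits → U+00F1).

U+00F1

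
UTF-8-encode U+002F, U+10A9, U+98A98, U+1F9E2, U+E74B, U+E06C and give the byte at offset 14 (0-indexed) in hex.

0x8B

U+002F → 1-byte form 2F at offsets 0–0.
U+10A9 → 3-byte form E1 82 A9 at offsets 1–3.
U+98A98 → 4-byte form F2 98 AA 98 at offsets 4–7.
U+1F9E2 → 4-byte form F0 9F A7 A2 at offsets 8–11.
U+E74B → 3-byte form EE 9D 8B at offsets 12–14.
Offset 14 falls in char 5's range; it's byte 3 of EE 9D 8B = 0x8B.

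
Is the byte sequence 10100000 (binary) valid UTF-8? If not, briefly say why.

Byte 0xA0 = 10100000 has the form 10xxxxxx — a continuation byte — but there is no preceding leading byte.

invalid (continuation byte with no leading byte)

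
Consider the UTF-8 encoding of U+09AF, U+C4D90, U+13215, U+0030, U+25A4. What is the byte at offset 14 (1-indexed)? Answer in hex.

0x96

1-indexed offset 14 is 0-indexed offset 13.
U+09AF → 3-byte form E0 A6 AF at offsets 0–2.
U+C4D90 → 4-byte form F3 84 B6 90 at offsets 3–6.
U+13215 → 4-byte form F0 93 88 95 at offsets 7–10.
U+0030 → 1-byte form 30 at offsets 11–11.
U+25A4 → 3-byte form E2 96 A4 at offsets 12–14.
Offset 13 falls in char 5's range; it's byte 2 of E2 96 A4 = 0x96.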